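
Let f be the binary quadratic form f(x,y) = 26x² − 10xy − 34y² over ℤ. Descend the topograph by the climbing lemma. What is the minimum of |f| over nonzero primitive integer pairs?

descent: ρ → (-34,10,26)  [lands on river]
river: ρ → (26,42,-18)
river: ρ → (-18,30,38)
river: ρ → (38,46,-10)
river: ρ → (-10,54,18)
river: ρ → (18,54,-10)
river: ρ → (-10,46,38)
river: ρ → (38,30,-18)
river: ρ → (-18,42,26)
river: ρ → (26,10,-34)
river: ρ → (-34,58,2)
river: ρ → (2,58,-34)
closes: descent 1, river 12
min |a| on river = 2

2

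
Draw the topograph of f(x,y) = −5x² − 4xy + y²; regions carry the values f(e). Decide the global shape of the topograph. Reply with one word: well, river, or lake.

D = b²−4ac = (-4)² − 4·(-5)·1 = 36
D = 6² is a perfect square ⇒ form factors over ℤ ⇒ lakes

lake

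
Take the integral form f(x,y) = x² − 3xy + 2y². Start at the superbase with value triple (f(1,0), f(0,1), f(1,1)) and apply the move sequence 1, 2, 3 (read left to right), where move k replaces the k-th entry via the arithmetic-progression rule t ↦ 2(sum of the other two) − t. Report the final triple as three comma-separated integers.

start (1,2,0) = (f(1,0),f(0,1),f(1,1))
replace slot 1: 2·(2+0) − 1 = 3 → (3,2,0)
replace slot 2: 2·(3+0) − 2 = 4 → (3,4,0)
replace slot 3: 2·(3+4) − 0 = 14 → (3,4,14)

3,4,14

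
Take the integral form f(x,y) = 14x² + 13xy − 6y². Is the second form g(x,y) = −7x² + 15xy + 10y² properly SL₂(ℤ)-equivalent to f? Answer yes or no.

D₁ = 505, D₂ = 505
river cycle of f (length 8): (-6, 11, 16), (16, 21, -1), (-1, 21, 16), (16, 11, -6), (-6, 13, 14), (14, 15, -5), (-5, 15, 14), (14, 13, -6)
river cycle of g (length 8): (10, 5, -12), (-12, 19, 3), (3, 17, -18), (-18, 19, 2), (2, 21, -8), (-8, 11, 12), (12, 13, -7), (-7, 15, 10)
cycles differ ⇒ inequivalent

no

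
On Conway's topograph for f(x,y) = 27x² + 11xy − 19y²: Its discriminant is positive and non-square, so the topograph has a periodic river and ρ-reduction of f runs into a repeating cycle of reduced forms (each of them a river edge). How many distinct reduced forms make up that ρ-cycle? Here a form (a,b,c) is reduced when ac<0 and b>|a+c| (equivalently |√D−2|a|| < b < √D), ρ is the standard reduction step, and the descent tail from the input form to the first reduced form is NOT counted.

D = 2173, ⌊√D⌋ = 46
river: ρ → (-19,27,19)
river: ρ → (19,11,-27)
river: ρ → (-27,43,3)
river: ρ → (3,41,-41)
river: ρ → (-41,41,3)
river: ρ → (3,43,-27)
river: ρ → (-27,11,19)
river: ρ → (19,27,-19)
river: ρ → (-19,11,27)
river: ρ → (27,43,-3)
river: ρ → (-3,41,41)
river: ρ → (41,41,-3)
river: ρ → (-3,43,27)
river: ρ → (27,11,-19)
ρ-cycle length = 14 (tail of 0 descent steps not counted)

14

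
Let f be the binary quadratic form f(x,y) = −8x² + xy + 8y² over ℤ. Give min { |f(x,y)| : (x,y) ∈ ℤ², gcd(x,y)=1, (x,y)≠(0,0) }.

river: ρ → (8,15,-1)
river: ρ → (-1,15,8)
river: ρ → (8,1,-8)
river: ρ → (-8,15,1)
river: ρ → (1,15,-8)
river: ρ → (-8,1,8)
closes: descent 0, river 6
min |a| on river = 1

1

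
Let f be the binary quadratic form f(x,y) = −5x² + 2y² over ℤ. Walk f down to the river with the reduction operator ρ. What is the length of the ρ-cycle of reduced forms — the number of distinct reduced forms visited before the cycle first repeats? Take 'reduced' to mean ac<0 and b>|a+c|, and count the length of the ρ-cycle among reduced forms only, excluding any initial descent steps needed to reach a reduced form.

D = 40, ⌊√D⌋ = 6
descent: ρ → (2,4,-3)  [lands on river]
river: ρ → (-3,2,3)
river: ρ → (3,4,-2)
river: ρ → (-2,4,3)
river: ρ → (3,2,-3)
river: ρ → (-3,4,2)
ρ-cycle length = 6 (tail of 1 descent step not counted)

6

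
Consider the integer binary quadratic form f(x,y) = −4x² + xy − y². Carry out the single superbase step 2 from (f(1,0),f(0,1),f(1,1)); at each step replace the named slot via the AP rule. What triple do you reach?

start (-4,-1,-4) = (f(1,0),f(0,1),f(1,1))
replace slot 2: 2·((-4)+(-4)) − (-1) = -15 → (-4,-15,-4)

-4,-15,-4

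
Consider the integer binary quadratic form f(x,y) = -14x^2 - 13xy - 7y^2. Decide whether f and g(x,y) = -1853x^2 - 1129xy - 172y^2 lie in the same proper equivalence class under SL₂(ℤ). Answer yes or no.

D₁ = -223, D₂ = -223
f is negative-definite; reduce −f:
−f: flip: (14,13,7)→(7,-13,14)
−f: translate: b→1 (≡-13 mod 14), so (7,-13,14)→(7,1,8)
−f: reduced (well bottom): (7,1,8) with a≤c, −a<b≤a
flip sign back: reduced form of f is (-7,-1,-8)
g is negative-definite; reduce −g:
−g: flip: (1853,1129,172)→(172,-1129,1853)
−g: translate: b→-97 (≡-1129 mod 344), so (172,-1129,1853)→(172,-97,14)
−g: flip: (172,-97,14)→(14,97,172)
−g: translate: b→13 (≡97 mod 28), so (14,97,172)→(14,13,7)
−g: flip: (14,13,7)→(7,-13,14)
−g: translate: b→1 (≡-13 mod 14), so (7,-13,14)→(7,1,8)
−g: reduced (well bottom): (7,1,8) with a≤c, −a<b≤a
flip sign back: reduced form of g is (-7,-1,-8)
reduced forms (-7, -1, -8) vs (-7, -1, -8) ⇒ equivalent

yes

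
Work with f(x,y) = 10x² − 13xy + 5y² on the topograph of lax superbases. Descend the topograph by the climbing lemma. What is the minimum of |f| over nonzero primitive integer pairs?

translate: b→7 (≡-13 mod 20), so (10,-13,5)→(10,7,2)
flip: (10,7,2)→(2,-7,10)
translate: b→1 (≡-7 mod 4), so (2,-7,10)→(2,1,4)
reduced (well bottom): (2,1,4) with a≤c, −a<b≤a
well minimum = a = 2

2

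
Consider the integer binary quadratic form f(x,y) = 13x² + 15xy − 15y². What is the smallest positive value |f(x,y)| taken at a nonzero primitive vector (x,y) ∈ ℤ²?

river: ρ → (-15,15,13)
river: ρ → (13,11,-17)
river: ρ → (-17,23,7)
river: ρ → (7,19,-23)
river: ρ → (-23,27,3)
river: ρ → (3,27,-23)
river: ρ → (-23,19,7)
river: ρ → (7,23,-17)
river: ρ → (-17,11,13)
river: ρ → (13,15,-15)
closes: descent 0, river 10
min |a| on river = 3

3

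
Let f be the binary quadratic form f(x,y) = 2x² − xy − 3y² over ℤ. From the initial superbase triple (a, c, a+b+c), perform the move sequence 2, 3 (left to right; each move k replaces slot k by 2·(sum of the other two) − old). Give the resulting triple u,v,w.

start (2,-3,-2) = (f(1,0),f(0,1),f(1,1))
replace slot 2: 2·(2+(-2)) − (-3) = 3 → (2,3,-2)
replace slot 3: 2·(2+3) − (-2) = 12 → (2,3,12)

2,3,12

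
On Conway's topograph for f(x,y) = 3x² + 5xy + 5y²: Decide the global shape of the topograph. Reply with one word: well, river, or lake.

D = b²−4ac = 5² − 4·3·5 = -35
D < 0 ⇒ definite ⇒ every region one sign ⇒ single well

well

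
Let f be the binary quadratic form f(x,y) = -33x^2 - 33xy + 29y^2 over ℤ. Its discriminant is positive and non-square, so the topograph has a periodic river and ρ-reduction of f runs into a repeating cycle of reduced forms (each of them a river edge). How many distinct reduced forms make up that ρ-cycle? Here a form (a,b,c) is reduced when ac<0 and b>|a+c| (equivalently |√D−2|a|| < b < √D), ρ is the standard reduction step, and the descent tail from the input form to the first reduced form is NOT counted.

D = 4917, ⌊√D⌋ = 70
descent: ρ → (29,33,-33)  [lands on river]
river: ρ → (-33,33,29)
river: ρ → (29,25,-37)
river: ρ → (-37,49,17)
river: ρ → (17,53,-31)
river: ρ → (-31,9,39)
river: ρ → (39,69,-1)
river: ρ → (-1,69,39)
river: ρ → (39,9,-31)
river: ρ → (-31,53,17)
river: ρ → (17,49,-37)
river: ρ → (-37,25,29)
ρ-cycle length = 12 (tail of 1 descent step not counted)

12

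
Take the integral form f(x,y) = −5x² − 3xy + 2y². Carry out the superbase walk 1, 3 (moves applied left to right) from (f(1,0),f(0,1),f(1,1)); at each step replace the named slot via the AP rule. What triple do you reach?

start (-5,2,-6) = (f(1,0),f(0,1),f(1,1))
replace slot 1: 2·(2+(-6)) − (-5) = -3 → (-3,2,-6)
replace slot 3: 2·((-3)+2) − (-6) = 4 → (-3,2,4)

-3,2,4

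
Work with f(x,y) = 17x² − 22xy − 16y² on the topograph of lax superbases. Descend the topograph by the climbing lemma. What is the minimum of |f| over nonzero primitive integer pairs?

descent: ρ → (-16,22,17)  [lands on river]
river: ρ → (17,12,-21)
river: ρ → (-21,30,8)
river: ρ → (8,34,-13)
river: ρ → (-13,18,24)
river: ρ → (24,30,-7)
river: ρ → (-7,26,32)
river: ρ → (32,38,-1)
river: ρ → (-1,38,32)
river: ρ → (32,26,-7)
river: ρ → (-7,30,24)
river: ρ → (24,18,-13)
river: ρ → (-13,34,8)
river: ρ → (8,30,-21)
river: ρ → (-21,12,17)
river: ρ → (17,22,-16)
river: ρ → (-16,10,23)
river: ρ → (23,36,-3)
river: ρ → (-3,36,23)
river: ρ → (23,10,-16)
closes: descent 1, river 20
min |a| on river = 1

1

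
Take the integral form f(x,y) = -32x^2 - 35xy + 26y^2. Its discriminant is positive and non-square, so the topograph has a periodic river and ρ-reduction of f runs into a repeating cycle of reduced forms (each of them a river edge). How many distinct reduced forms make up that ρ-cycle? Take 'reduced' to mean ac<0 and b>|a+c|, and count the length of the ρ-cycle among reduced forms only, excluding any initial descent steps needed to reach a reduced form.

D = 4553, ⌊√D⌋ = 67
descent: ρ → (26,35,-32)  [lands on river]
river: ρ → (-32,29,29)
river: ρ → (29,29,-32)
river: ρ → (-32,35,26)
river: ρ → (26,17,-41)
river: ρ → (-41,65,2)
river: ρ → (2,67,-8)
river: ρ → (-8,61,26)
river: ρ → (26,43,-26)
river: ρ → (-26,61,8)
river: ρ → (8,67,-2)
river: ρ → (-2,65,41)
river: ρ → (41,17,-26)
river: ρ → (-26,35,32)
river: ρ → (32,29,-29)
river: ρ → (-29,29,32)
river: ρ → (32,35,-26)
river: ρ → (-26,17,41)
river: ρ → (41,65,-2)
river: ρ → (-2,67,8)
river: ρ → (8,61,-26)
river: ρ → (-26,43,26)
river: ρ → (26,61,-8)
river: ρ → (-8,67,2)
river: ρ → (2,65,-41)
river: ρ → (-41,17,26)
ρ-cycle length = 26 (tail of 1 descent step not counted)

26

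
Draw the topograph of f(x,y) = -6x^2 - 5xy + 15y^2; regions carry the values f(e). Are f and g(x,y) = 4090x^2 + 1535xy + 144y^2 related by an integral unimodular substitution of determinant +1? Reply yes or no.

D₁ = 385, D₂ = 385
river cycle of f (length 12): (-6, 19, 1), (1, 19, -6), (-6, 17, 4), (4, 15, -10), (-10, 5, 9), (9, 13, -6), (-6, 11, 11), (11, 11, -6), (-6, 13, 9), (9, 5, -10), … (2 more)
river cycle of g (length 12): (-6, 19, 1), (1, 19, -6), (-6, 17, 4), (4, 15, -10), (-10, 5, 9), (9, 13, -6), (-6, 11, 11), (11, 11, -6), (-6, 13, 9), (9, 5, -10), … (2 more)
cycles coincide ⇒ equivalent

yes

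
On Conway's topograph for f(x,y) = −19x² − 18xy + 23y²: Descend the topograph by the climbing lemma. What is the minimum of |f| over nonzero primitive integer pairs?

descent: ρ → (23,18,-19)  [lands on river]
river: ρ → (-19,20,22)
river: ρ → (22,24,-17)
river: ρ → (-17,44,2)
river: ρ → (2,44,-17)
river: ρ → (-17,24,22)
river: ρ → (22,20,-19)
river: ρ → (-19,18,23)
river: ρ → (23,28,-14)
river: ρ → (-14,28,23)
closes: descent 1, river 10
min |a| on river = 2

2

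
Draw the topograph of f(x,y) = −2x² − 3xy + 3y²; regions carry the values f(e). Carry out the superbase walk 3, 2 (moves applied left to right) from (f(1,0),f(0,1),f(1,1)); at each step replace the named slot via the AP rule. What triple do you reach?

start (-2,3,-2) = (f(1,0),f(0,1),f(1,1))
replace slot 3: 2·((-2)+3) − (-2) = 4 → (-2,3,4)
replace slot 2: 2·((-2)+4) − 3 = 1 → (-2,1,4)

-2,1,4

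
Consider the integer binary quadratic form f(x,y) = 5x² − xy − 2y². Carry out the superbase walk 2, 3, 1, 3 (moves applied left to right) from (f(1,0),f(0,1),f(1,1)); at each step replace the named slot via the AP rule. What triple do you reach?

start (5,-2,2) = (f(1,0),f(0,1),f(1,1))
replace slot 2: 2·(5+2) − (-2) = 16 → (5,16,2)
replace slot 3: 2·(5+16) − 2 = 40 → (5,16,40)
replace slot 1: 2·(16+40) − 5 = 107 → (107,16,40)
replace slot 3: 2·(107+16) − 40 = 206 → (107,16,206)

107,16,206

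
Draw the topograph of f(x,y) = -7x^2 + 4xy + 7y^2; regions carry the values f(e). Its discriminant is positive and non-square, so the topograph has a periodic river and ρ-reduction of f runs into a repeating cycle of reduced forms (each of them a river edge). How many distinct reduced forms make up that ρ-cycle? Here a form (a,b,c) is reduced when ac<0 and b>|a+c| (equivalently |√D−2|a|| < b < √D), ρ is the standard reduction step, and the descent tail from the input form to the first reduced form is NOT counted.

D = 212, ⌊√D⌋ = 14
river: ρ → (7,10,-4)
river: ρ → (-4,14,1)
river: ρ → (1,14,-4)
river: ρ → (-4,10,7)
river: ρ → (7,4,-7)
river: ρ → (-7,10,4)
river: ρ → (4,14,-1)
river: ρ → (-1,14,4)
river: ρ → (4,10,-7)
river: ρ → (-7,4,7)
ρ-cycle length = 10 (tail of 0 descent steps not counted)

10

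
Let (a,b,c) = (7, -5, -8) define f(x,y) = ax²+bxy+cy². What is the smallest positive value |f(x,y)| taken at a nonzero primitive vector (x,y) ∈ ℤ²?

descent: ρ → (-8,5,7)  [lands on river]
river: ρ → (7,9,-6)
river: ρ → (-6,15,1)
river: ρ → (1,15,-6)
river: ρ → (-6,9,7)
river: ρ → (7,5,-8)
river: ρ → (-8,11,4)
river: ρ → (4,13,-5)
river: ρ → (-5,7,10)
river: ρ → (10,13,-2)
river: ρ → (-2,15,3)
river: ρ → (3,15,-2)
river: ρ → (-2,13,10)
river: ρ → (10,7,-5)
river: ρ → (-5,13,4)
river: ρ → (4,11,-8)
closes: descent 1, river 16
min |a| on river = 1

1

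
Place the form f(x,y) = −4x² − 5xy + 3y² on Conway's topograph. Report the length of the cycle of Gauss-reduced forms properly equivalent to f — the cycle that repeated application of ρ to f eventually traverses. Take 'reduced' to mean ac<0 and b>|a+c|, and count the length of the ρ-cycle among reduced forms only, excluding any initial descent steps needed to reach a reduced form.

D = 73, ⌊√D⌋ = 8
descent: ρ → (3,5,-4)  [lands on river]
river: ρ → (-4,3,4)
river: ρ → (4,5,-3)
river: ρ → (-3,7,2)
river: ρ → (2,5,-6)
river: ρ → (-6,7,1)
river: ρ → (1,7,-6)
river: ρ → (-6,5,2)
river: ρ → (2,7,-3)
river: ρ → (-3,5,4)
river: ρ → (4,3,-4)
river: ρ → (-4,5,3)
river: ρ → (3,7,-2)
river: ρ → (-2,5,6)
river: ρ → (6,7,-1)
river: ρ → (-1,7,6)
river: ρ → (6,5,-2)
river: ρ → (-2,7,3)
ρ-cycle length = 18 (tail of 1 descent step not counted)

18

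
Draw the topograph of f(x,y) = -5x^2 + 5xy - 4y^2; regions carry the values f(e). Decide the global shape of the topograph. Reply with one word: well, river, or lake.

D = b²−4ac = 5² − 4·(-5)·(-4) = -55
D < 0 ⇒ definite ⇒ every region one sign ⇒ single well

well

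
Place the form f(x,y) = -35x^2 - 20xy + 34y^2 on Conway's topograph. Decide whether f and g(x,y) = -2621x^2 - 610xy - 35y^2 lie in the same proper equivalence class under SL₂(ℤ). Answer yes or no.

D₁ = 5160, D₂ = 5160
river cycle of f (length 8): (34, 20, -35), (-35, 50, 19), (19, 64, -14), (-14, 48, 51), (51, 54, -11), (-11, 56, 46), (46, 36, -21), (-21, 48, 34)
river cycle of g (length 8): (-35, 50, 19), (19, 64, -14), (-14, 48, 51), (51, 54, -11), (-11, 56, 46), (46, 36, -21), (-21, 48, 34), (34, 20, -35)
cycles coincide ⇒ equivalent

yes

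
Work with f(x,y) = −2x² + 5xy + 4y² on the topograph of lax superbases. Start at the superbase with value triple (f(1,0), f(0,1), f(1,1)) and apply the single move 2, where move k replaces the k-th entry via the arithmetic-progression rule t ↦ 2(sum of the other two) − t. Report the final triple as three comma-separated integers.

start (-2,4,7) = (f(1,0),f(0,1),f(1,1))
replace slot 2: 2·((-2)+7) − 4 = 6 → (-2,6,7)

-2,6,7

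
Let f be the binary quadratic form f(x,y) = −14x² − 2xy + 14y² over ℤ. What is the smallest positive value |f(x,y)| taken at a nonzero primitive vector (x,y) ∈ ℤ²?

descent: ρ → (14,2,-14)  [lands on river]
river: ρ → (-14,26,2)
river: ρ → (2,26,-14)
river: ρ → (-14,2,14)
river: ρ → (14,26,-2)
river: ρ → (-2,26,14)
closes: descent 1, river 6
min |a| on river = 2

2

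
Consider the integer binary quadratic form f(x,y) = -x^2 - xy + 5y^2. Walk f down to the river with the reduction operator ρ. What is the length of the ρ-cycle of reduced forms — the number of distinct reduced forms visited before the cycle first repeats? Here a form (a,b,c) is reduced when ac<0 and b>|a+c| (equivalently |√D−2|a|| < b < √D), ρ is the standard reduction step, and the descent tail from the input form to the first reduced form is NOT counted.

D = 21, ⌊√D⌋ = 4
descent: ρ → (5,1,-1)
descent: ρ → (-1,3,3)  [lands on river]
river: ρ → (3,3,-1)
ρ-cycle length = 2 (tail of 2 descent steps not counted)

2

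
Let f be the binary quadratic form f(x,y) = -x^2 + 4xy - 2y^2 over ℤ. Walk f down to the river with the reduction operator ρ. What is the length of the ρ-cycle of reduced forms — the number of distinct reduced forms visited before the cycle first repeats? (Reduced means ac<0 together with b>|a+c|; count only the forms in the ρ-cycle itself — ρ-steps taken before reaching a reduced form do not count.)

D = 8, ⌊√D⌋ = 2
descent: ρ → (-2,0,1)
descent: ρ → (1,2,-1)  [lands on river]
river: ρ → (-1,2,1)
ρ-cycle length = 2 (tail of 2 descent steps not counted)

2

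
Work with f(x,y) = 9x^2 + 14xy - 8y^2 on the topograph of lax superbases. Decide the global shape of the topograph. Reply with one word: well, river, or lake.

D = b²−4ac = 14² − 4·9·(-8) = 484
D = 22² is a perfect square ⇒ form factors over ℤ ⇒ lakes

lake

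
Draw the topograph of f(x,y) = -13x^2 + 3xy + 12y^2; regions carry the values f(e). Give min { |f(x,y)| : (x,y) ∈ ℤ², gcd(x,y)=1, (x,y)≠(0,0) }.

river: ρ → (12,21,-4)
river: ρ → (-4,19,17)
river: ρ → (17,15,-6)
river: ρ → (-6,21,8)
river: ρ → (8,11,-16)
river: ρ → (-16,21,3)
river: ρ → (3,21,-16)
river: ρ → (-16,11,8)
river: ρ → (8,21,-6)
river: ρ → (-6,15,17)
river: ρ → (17,19,-4)
river: ρ → (-4,21,12)
river: ρ → (12,3,-13)
river: ρ → (-13,23,2)
river: ρ → (2,25,-1)
river: ρ → (-1,25,2)
river: ρ → (2,23,-13)
river: ρ → (-13,3,12)
closes: descent 0, river 18
min |a| on river = 1

1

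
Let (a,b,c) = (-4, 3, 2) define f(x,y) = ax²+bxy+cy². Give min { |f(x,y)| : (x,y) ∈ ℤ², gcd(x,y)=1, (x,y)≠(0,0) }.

river: ρ → (2,5,-2)
river: ρ → (-2,3,4)
river: ρ → (4,5,-1)
river: ρ → (-1,5,4)
river: ρ → (4,3,-2)
river: ρ → (-2,5,2)
river: ρ → (2,3,-4)
river: ρ → (-4,5,1)
river: ρ → (1,5,-4)
river: ρ → (-4,3,2)
closes: descent 0, river 10
min |a| on river = 1

1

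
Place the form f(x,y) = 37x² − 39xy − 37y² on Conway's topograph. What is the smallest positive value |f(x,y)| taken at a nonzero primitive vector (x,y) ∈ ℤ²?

descent: ρ → (-37,39,37)  [lands on river]
river: ρ → (37,35,-39)
river: ρ → (-39,43,33)
river: ρ → (33,23,-49)
river: ρ → (-49,75,7)
river: ρ → (7,79,-27)
river: ρ → (-27,83,1)
river: ρ → (1,83,-27)
river: ρ → (-27,79,7)
river: ρ → (7,75,-49)
river: ρ → (-49,23,33)
river: ρ → (33,43,-39)
river: ρ → (-39,35,37)
river: ρ → (37,39,-37)
river: ρ → (-37,35,39)
river: ρ → (39,43,-33)
river: ρ → (-33,23,49)
river: ρ → (49,75,-7)
river: ρ → (-7,79,27)
river: ρ → (27,83,-1)
river: ρ → (-1,83,27)
river: ρ → (27,79,-7)
river: ρ → (-7,75,49)
river: ρ → (49,23,-33)
river: ρ → (-33,43,39)
river: ρ → (39,35,-37)
closes: descent 1, river 26
min |a| on river = 1

1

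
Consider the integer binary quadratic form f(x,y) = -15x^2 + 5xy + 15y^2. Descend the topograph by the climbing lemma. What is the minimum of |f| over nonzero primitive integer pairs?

river: ρ → (15,25,-5)
river: ρ → (-5,25,15)
river: ρ → (15,5,-15)
river: ρ → (-15,25,5)
river: ρ → (5,25,-15)
river: ρ → (-15,5,15)
closes: descent 0, river 6
min |a| on river = 5

5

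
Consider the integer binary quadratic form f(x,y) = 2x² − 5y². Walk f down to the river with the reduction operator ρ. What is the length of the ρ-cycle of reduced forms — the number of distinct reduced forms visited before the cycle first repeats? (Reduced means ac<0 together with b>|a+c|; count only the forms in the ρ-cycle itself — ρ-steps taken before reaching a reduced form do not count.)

D = 40, ⌊√D⌋ = 6
descent: ρ → (-5,0,2)
descent: ρ → (2,4,-3)  [lands on river]
river: ρ → (-3,2,3)
river: ρ → (3,4,-2)
river: ρ → (-2,4,3)
river: ρ → (3,2,-3)
river: ρ → (-3,4,2)
ρ-cycle length = 6 (tail of 2 descent steps not counted)

6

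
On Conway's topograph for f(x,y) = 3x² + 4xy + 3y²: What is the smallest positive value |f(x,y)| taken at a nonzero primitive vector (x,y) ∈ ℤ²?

translate: b→-2 (≡4 mod 6), so (3,4,3)→(3,-2,2)
flip: (3,-2,2)→(2,2,3)
reduced (well bottom): (2,2,3) with a≤c, −a<b≤a
well minimum = a = 2

2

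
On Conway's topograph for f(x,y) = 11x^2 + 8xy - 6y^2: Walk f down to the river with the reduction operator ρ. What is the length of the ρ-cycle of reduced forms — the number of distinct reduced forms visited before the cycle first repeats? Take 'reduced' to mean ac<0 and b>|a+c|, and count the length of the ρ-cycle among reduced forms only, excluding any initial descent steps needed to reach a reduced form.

D = 328, ⌊√D⌋ = 18
river: ρ → (-6,16,3)
river: ρ → (3,14,-11)
river: ρ → (-11,8,6)
river: ρ → (6,16,-3)
river: ρ → (-3,14,11)
river: ρ → (11,8,-6)
ρ-cycle length = 6 (tail of 0 descent steps not counted)

6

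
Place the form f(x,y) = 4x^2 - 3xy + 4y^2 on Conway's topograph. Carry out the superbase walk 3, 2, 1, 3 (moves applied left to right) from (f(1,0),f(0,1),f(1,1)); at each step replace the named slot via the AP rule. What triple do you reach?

start (4,4,5) = (f(1,0),f(0,1),f(1,1))
replace slot 3: 2·(4+4) − 5 = 11 → (4,4,11)
replace slot 2: 2·(4+11) − 4 = 26 → (4,26,11)
replace slot 1: 2·(26+11) − 4 = 70 → (70,26,11)
replace slot 3: 2·(70+26) − 11 = 181 → (70,26,181)

70,26,181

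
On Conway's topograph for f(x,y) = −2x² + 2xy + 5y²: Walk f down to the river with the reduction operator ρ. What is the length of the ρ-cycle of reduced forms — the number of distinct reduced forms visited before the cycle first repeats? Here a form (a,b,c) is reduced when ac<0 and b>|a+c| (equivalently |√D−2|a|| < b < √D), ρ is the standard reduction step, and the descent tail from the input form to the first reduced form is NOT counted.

D = 44, ⌊√D⌋ = 6
descent: ρ → (5,-2,-2)
descent: ρ → (-2,6,1)  [lands on river]
river: ρ → (1,6,-2)
ρ-cycle length = 2 (tail of 2 descent steps not counted)

2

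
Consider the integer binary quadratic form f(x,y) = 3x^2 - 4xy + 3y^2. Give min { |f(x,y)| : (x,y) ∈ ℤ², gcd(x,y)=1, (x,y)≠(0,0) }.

translate: b→2 (≡-4 mod 6), so (3,-4,3)→(3,2,2)
flip: (3,2,2)→(2,-2,3)
translate: b→2 (≡-2 mod 4), so (2,-2,3)→(2,2,3)
reduced (well bottom): (2,2,3) with a≤c, −a<b≤a
well minimum = a = 2

2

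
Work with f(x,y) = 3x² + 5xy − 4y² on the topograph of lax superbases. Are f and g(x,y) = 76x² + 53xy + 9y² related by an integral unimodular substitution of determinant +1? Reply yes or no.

D₁ = 73, D₂ = 73
river cycle of f (length 18): (-4, 3, 4), (4, 5, -3), (-3, 7, 2), (2, 5, -6), (-6, 7, 1), (1, 7, -6), (-6, 5, 2), (2, 7, -3), (-3, 5, 4), (4, 3, -4), … (8 more)
river cycle of g (length 18): (-2, 7, 3), (3, 5, -4), (-4, 3, 4), (4, 5, -3), (-3, 7, 2), (2, 5, -6), (-6, 7, 1), (1, 7, -6), (-6, 5, 2), (2, 7, -3), … (8 more)
cycles coincide ⇒ equivalent

yes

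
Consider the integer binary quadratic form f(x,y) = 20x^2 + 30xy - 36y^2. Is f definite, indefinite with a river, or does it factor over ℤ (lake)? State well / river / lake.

D = b²−4ac = 30² − 4·20·(-36) = 3780
D > 0 non-square ⇒ indefinite ⇒ periodic river

river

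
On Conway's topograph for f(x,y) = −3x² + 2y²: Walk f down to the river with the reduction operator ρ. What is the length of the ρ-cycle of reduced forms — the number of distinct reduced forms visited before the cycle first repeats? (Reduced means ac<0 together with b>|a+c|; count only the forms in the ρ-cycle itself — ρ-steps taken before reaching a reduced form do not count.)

D = 24, ⌊√D⌋ = 4
descent: ρ → (2,4,-1)  [lands on river]
river: ρ → (-1,4,2)
ρ-cycle length = 2 (tail of 1 descent step not counted)

2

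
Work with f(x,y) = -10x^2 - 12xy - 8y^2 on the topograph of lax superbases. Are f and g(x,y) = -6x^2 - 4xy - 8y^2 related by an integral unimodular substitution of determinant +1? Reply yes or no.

D₁ = -176, D₂ = -176
f is negative-definite; reduce −f:
−f: translate: b→-8 (≡12 mod 20), so (10,12,8)→(10,-8,6)
−f: flip: (10,-8,6)→(6,8,10)
−f: translate: b→-4 (≡8 mod 12), so (6,8,10)→(6,-4,8)
−f: reduced (well bottom): (6,-4,8) with a≤c, −a<b≤a
flip sign back: reduced form of f is (-6,4,-8)
g is negative-definite; reduce −g:
−g: reduced (well bottom): (6,4,8) with a≤c, −a<b≤a
flip sign back: reduced form of g is (-6,-4,-8)
reduced forms (-6, 4, -8) vs (-6, -4, -8) ⇒ inequivalent

no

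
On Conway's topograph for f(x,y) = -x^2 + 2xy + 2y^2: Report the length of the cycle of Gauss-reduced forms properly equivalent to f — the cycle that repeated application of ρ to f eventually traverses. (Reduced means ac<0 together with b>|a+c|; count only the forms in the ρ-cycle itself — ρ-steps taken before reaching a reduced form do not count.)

D = 12, ⌊√D⌋ = 3
river: ρ → (2,2,-1)
river: ρ → (-1,2,2)
ρ-cycle length = 2 (tail of 0 descent steps not counted)

2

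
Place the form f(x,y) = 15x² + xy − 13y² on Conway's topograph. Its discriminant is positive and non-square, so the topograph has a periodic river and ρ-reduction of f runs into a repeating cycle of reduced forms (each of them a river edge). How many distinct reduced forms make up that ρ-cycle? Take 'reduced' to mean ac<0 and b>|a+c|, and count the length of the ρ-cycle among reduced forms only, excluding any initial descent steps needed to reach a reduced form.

D = 781, ⌊√D⌋ = 27
descent: ρ → (-13,25,3)  [lands on river]
river: ρ → (3,23,-21)
river: ρ → (-21,19,5)
river: ρ → (5,21,-17)
river: ρ → (-17,13,9)
river: ρ → (9,23,-7)
river: ρ → (-7,19,15)
river: ρ → (15,11,-11)
river: ρ → (-11,11,15)
river: ρ → (15,19,-7)
river: ρ → (-7,23,9)
river: ρ → (9,13,-17)
river: ρ → (-17,21,5)
river: ρ → (5,19,-21)
river: ρ → (-21,23,3)
river: ρ → (3,25,-13)
river: ρ → (-13,27,1)
river: ρ → (1,27,-13)
ρ-cycle length = 18 (tail of 1 descent step not counted)

18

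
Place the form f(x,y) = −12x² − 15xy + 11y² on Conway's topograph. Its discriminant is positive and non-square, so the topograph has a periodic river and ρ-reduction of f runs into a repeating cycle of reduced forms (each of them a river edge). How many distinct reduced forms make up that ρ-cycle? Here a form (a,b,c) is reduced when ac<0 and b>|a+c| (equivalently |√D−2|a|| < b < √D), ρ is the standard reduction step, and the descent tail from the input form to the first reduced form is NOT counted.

D = 753, ⌊√D⌋ = 27
descent: ρ → (11,15,-12)  [lands on river]
river: ρ → (-12,9,14)
river: ρ → (14,19,-7)
river: ρ → (-7,23,8)
river: ρ → (8,25,-4)
river: ρ → (-4,23,14)
river: ρ → (14,5,-13)
river: ρ → (-13,21,6)
river: ρ → (6,27,-1)
river: ρ → (-1,27,6)
river: ρ → (6,21,-13)
river: ρ → (-13,5,14)
river: ρ → (14,23,-4)
river: ρ → (-4,25,8)
river: ρ → (8,23,-7)
river: ρ → (-7,19,14)
river: ρ → (14,9,-12)
river: ρ → (-12,15,11)
river: ρ → (11,7,-16)
river: ρ → (-16,25,2)
river: ρ → (2,27,-3)
river: ρ → (-3,27,2)
river: ρ → (2,25,-16)
river: ρ → (-16,7,11)
ρ-cycle length = 24 (tail of 1 descent step not counted)

24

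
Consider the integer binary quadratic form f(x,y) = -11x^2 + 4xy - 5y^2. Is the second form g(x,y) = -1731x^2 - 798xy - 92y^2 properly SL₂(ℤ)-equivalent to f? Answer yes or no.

D₁ = -204, D₂ = -204
f is negative-definite; reduce −f:
−f: flip: (11,-4,5)→(5,4,11)
−f: reduced (well bottom): (5,4,11) with a≤c, −a<b≤a
flip sign back: reduced form of f is (-5,-4,-11)
g is negative-definite; reduce −g:
−g: flip: (1731,798,92)→(92,-798,1731)
−g: translate: b→-62 (≡-798 mod 184), so (92,-798,1731)→(92,-62,11)
−g: flip: (92,-62,11)→(11,62,92)
−g: translate: b→-4 (≡62 mod 22), so (11,62,92)→(11,-4,5)
−g: flip: (11,-4,5)→(5,4,11)
−g: reduced (well bottom): (5,4,11) with a≤c, −a<b≤a
flip sign back: reduced form of g is (-5,-4,-11)
reduced forms (-5, -4, -11) vs (-5, -4, -11) ⇒ equivalent

yes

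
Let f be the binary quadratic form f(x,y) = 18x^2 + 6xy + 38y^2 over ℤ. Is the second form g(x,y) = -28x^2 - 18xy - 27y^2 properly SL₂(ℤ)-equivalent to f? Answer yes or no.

D₁ = -2700, D₂ = -2700
f: reduced (well bottom): (18,6,38) with a≤c, −a<b≤a
g is negative-definite; reduce −g:
−g: flip: (28,18,27)→(27,-18,28)
−g: reduced (well bottom): (27,-18,28) with a≤c, −a<b≤a
flip sign back: reduced form of g is (-27,18,-28)
reduced forms (18, 6, 38) vs (-27, 18, -28) ⇒ inequivalent

no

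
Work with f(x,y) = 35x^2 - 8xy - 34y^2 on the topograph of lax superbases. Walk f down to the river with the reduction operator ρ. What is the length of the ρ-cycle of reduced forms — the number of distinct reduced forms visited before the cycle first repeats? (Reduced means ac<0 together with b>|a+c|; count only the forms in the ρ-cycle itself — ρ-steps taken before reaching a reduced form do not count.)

D = 4824, ⌊√D⌋ = 69
descent: ρ → (-34,8,35)  [lands on river]
river: ρ → (35,62,-7)
river: ρ → (-7,64,26)
river: ρ → (26,40,-31)
river: ρ → (-31,22,35)
river: ρ → (35,48,-18)
river: ρ → (-18,60,17)
river: ρ → (17,42,-45)
river: ρ → (-45,48,14)
river: ρ → (14,64,-13)
river: ρ → (-13,66,9)
river: ρ → (9,60,-34)
ρ-cycle length = 12 (tail of 1 descent step not counted)

12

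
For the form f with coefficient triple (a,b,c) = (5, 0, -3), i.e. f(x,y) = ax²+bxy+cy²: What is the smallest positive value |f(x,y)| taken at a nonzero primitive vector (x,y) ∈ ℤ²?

descent: ρ → (-3,6,2)  [lands on river]
river: ρ → (2,6,-3)
closes: descent 1, river 2
min |a| on river = 2

2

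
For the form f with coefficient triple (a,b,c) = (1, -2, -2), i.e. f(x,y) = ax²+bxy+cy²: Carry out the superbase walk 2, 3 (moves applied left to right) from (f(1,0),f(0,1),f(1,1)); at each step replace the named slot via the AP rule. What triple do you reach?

start (1,-2,-3) = (f(1,0),f(0,1),f(1,1))
replace slot 2: 2·(1+(-3)) − (-2) = -2 → (1,-2,-3)
replace slot 3: 2·(1+(-2)) − (-3) = 1 → (1,-2,1)

1,-2,1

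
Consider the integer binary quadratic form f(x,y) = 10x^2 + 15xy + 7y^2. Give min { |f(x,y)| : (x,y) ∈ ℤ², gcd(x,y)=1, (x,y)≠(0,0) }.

translate: b→-5 (≡15 mod 20), so (10,15,7)→(10,-5,2)
flip: (10,-5,2)→(2,5,10)
translate: b→1 (≡5 mod 4), so (2,5,10)→(2,1,7)
reduced (well bottom): (2,1,7) with a≤c, −a<b≤a
well minimum = a = 2

2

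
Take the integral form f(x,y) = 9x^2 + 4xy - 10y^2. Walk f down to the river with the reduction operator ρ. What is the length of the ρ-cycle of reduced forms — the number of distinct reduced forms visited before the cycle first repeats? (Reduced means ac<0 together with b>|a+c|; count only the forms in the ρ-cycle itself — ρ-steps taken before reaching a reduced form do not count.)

D = 376, ⌊√D⌋ = 19
river: ρ → (-10,16,3)
river: ρ → (3,14,-15)
river: ρ → (-15,16,2)
river: ρ → (2,16,-15)
river: ρ → (-15,14,3)
river: ρ → (3,16,-10)
river: ρ → (-10,4,9)
river: ρ → (9,14,-5)
river: ρ → (-5,16,6)
river: ρ → (6,8,-13)
river: ρ → (-13,18,1)
river: ρ → (1,18,-13)
river: ρ → (-13,8,6)
river: ρ → (6,16,-5)
river: ρ → (-5,14,9)
river: ρ → (9,4,-10)
ρ-cycle length = 16 (tail of 0 descent steps not counted)

16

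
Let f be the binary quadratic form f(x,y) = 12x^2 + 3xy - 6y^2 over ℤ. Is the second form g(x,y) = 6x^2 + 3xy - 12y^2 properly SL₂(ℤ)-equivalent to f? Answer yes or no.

D₁ = 297, D₂ = 297
river cycle of f (length 4): (-6, 9, 9), (9, 9, -6), (-6, 15, 3), (3, 15, -6)
river cycle of g (length 4): (6, 15, -3), (-3, 15, 6), (6, 9, -9), (-9, 9, 6)
cycles differ ⇒ inequivalent

no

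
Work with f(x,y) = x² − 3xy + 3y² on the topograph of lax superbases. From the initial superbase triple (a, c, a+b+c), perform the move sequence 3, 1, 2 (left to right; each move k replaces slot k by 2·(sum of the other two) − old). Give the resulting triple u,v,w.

start (1,3,1) = (f(1,0),f(0,1),f(1,1))
replace slot 3: 2·(1+3) − 1 = 7 → (1,3,7)
replace slot 1: 2·(3+7) − 1 = 19 → (19,3,7)
replace slot 2: 2·(19+7) − 3 = 49 → (19,49,7)

19,49,7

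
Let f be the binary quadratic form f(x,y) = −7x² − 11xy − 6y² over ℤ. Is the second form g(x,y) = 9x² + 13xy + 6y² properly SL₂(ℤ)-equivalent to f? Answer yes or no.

D₁ = -47, D₂ = -47
f is negative-definite; reduce −f:
−f: translate: b→-3 (≡11 mod 14), so (7,11,6)→(7,-3,2)
−f: flip: (7,-3,2)→(2,3,7)
−f: translate: b→-1 (≡3 mod 4), so (2,3,7)→(2,-1,6)
−f: reduced (well bottom): (2,-1,6) with a≤c, −a<b≤a
flip sign back: reduced form of f is (-2,1,-6)
g: translate: b→-5 (≡13 mod 18), so (9,13,6)→(9,-5,2)
g: flip: (9,-5,2)→(2,5,9)
g: translate: b→1 (≡5 mod 4), so (2,5,9)→(2,1,6)
g: reduced (well bottom): (2,1,6) with a≤c, −a<b≤a
reduced forms (-2, 1, -6) vs (2, 1, 6) ⇒ inequivalent

no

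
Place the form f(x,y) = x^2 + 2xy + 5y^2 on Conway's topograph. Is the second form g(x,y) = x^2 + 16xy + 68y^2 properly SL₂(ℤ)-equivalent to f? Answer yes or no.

D₁ = -16, D₂ = -16
f: translate: b→0 (≡2 mod 2), so (1,2,5)→(1,0,4)
f: reduced (well bottom): (1,0,4) with a≤c, −a<b≤a
g: translate: b→0 (≡16 mod 2), so (1,16,68)→(1,0,4)
g: reduced (well bottom): (1,0,4) with a≤c, −a<b≤a
reduced forms (1, 0, 4) vs (1, 0, 4) ⇒ equivalent

yes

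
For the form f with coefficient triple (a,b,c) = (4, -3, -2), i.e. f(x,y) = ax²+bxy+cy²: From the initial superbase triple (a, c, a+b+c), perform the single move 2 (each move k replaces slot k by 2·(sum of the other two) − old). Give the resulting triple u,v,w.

start (4,-2,-1) = (f(1,0),f(0,1),f(1,1))
replace slot 2: 2·(4+(-1)) − (-2) = 8 → (4,8,-1)

4,8,-1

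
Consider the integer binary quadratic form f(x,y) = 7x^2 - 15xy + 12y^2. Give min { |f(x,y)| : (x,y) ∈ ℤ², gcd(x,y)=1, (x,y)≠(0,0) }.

translate: b→-1 (≡-15 mod 14), so (7,-15,12)→(7,-1,4)
flip: (7,-1,4)→(4,1,7)
reduced (well bottom): (4,1,7) with a≤c, −a<b≤a
well minimum = a = 4

4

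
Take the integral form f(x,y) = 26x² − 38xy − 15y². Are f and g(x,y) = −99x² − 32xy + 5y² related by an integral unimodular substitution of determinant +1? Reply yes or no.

D₁ = 3004, D₂ = 3004
river cycle of f (length 52): (-15, 38, 26), (26, 14, -27), (-27, 40, 13), (13, 38, -30), (-30, 22, 21), (21, 20, -31), (-31, 42, 10), (10, 38, -39), (-39, 40, 9), (9, 50, -14), … (42 more)
river cycle of g (length 52): (5, 52, -15), (-15, 38, 26), (26, 14, -27), (-27, 40, 13), (13, 38, -30), (-30, 22, 21), (21, 20, -31), (-31, 42, 10), (10, 38, -39), (-39, 40, 9), … (42 more)
cycles coincide ⇒ equivalent

yes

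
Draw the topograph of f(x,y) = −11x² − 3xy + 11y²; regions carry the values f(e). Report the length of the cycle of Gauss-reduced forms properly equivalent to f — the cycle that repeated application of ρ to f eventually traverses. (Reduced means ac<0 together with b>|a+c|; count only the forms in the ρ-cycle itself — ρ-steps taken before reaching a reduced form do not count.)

D = 493, ⌊√D⌋ = 22
descent: ρ → (11,3,-11)  [lands on river]
river: ρ → (-11,19,3)
river: ρ → (3,17,-17)
river: ρ → (-17,17,3)
river: ρ → (3,19,-11)
river: ρ → (-11,3,11)
river: ρ → (11,19,-3)
river: ρ → (-3,17,17)
river: ρ → (17,17,-3)
river: ρ → (-3,19,11)
ρ-cycle length = 10 (tail of 1 descent step not counted)

10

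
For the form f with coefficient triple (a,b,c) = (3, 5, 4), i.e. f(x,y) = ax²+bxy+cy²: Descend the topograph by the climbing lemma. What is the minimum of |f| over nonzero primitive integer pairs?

translate: b→-1 (≡5 mod 6), so (3,5,4)→(3,-1,2)
flip: (3,-1,2)→(2,1,3)
reduced (well bottom): (2,1,3) with a≤c, −a<b≤a
well minimum = a = 2

2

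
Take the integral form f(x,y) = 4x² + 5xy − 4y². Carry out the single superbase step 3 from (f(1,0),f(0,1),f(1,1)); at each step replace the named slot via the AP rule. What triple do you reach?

start (4,-4,5) = (f(1,0),f(0,1),f(1,1))
replace slot 3: 2·(4+(-4)) − 5 = -5 → (4,-4,-5)

4,-4,-5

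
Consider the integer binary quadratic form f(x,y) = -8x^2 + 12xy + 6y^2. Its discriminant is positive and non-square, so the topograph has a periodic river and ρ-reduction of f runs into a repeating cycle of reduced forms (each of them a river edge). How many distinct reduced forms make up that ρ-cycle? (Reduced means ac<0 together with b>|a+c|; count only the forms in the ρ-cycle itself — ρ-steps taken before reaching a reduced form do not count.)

D = 336, ⌊√D⌋ = 18
river: ρ → (6,12,-8)
river: ρ → (-8,4,10)
river: ρ → (10,16,-2)
river: ρ → (-2,16,10)
river: ρ → (10,4,-8)
river: ρ → (-8,12,6)
ρ-cycle length = 6 (tail of 0 descent steps not counted)

6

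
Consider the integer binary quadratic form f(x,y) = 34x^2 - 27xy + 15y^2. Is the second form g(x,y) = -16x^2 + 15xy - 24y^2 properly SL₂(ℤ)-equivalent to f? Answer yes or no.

D₁ = -1311, D₂ = -1311
f: flip: (34,-27,15)→(15,27,34)
f: translate: b→-3 (≡27 mod 30), so (15,27,34)→(15,-3,22)
f: reduced (well bottom): (15,-3,22) with a≤c, −a<b≤a
g is negative-definite; reduce −g:
−g: reduced (well bottom): (16,-15,24) with a≤c, −a<b≤a
flip sign back: reduced form of g is (-16,15,-24)
reduced forms (15, -3, 22) vs (-16, 15, -24) ⇒ inequivalent

no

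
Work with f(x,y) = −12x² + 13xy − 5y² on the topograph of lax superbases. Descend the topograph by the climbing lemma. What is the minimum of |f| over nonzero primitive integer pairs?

translate: b→11 (≡-13 mod 24), so (12,-13,5)→(12,11,4)
flip: (12,11,4)→(4,-11,12)
translate: b→-3 (≡-11 mod 8), so (4,-11,12)→(4,-3,5)
reduced (well bottom): (4,-3,5) with a≤c, −a<b≤a
well minimum |f| = |-4| = 4 (negative-definite)

4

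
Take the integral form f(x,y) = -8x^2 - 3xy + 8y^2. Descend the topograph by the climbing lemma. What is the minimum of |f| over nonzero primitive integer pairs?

descent: ρ → (8,3,-8)  [lands on river]
river: ρ → (-8,13,3)
river: ρ → (3,11,-12)
river: ρ → (-12,13,2)
river: ρ → (2,15,-5)
river: ρ → (-5,15,2)
river: ρ → (2,13,-12)
river: ρ → (-12,11,3)
river: ρ → (3,13,-8)
river: ρ → (-8,3,8)
river: ρ → (8,13,-3)
river: ρ → (-3,11,12)
river: ρ → (12,13,-2)
river: ρ → (-2,15,5)
river: ρ → (5,15,-2)
river: ρ → (-2,13,12)
river: ρ → (12,11,-3)
river: ρ → (-3,13,8)
closes: descent 1, river 18
min |a| on river = 2

2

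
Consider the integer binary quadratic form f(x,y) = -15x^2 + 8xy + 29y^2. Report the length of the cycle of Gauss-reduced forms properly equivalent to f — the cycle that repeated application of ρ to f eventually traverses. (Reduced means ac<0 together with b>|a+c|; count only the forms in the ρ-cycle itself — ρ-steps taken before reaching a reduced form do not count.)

D = 1804, ⌊√D⌋ = 42
descent: ρ → (29,-8,-15)
descent: ρ → (-15,38,6)  [lands on river]
river: ρ → (6,34,-27)
river: ρ → (-27,20,13)
river: ρ → (13,32,-15)
river: ρ → (-15,28,17)
river: ρ → (17,40,-3)
river: ρ → (-3,38,30)
river: ρ → (30,22,-11)
river: ρ → (-11,22,30)
river: ρ → (30,38,-3)
river: ρ → (-3,40,17)
river: ρ → (17,28,-15)
river: ρ → (-15,32,13)
river: ρ → (13,20,-27)
river: ρ → (-27,34,6)
river: ρ → (6,38,-15)
river: ρ → (-15,22,22)
river: ρ → (22,22,-15)
ρ-cycle length = 18 (tail of 2 descent steps not counted)

18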